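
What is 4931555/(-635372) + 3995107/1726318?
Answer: -22805545953/4186466108 ≈ -5.4474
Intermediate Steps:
4931555/(-635372) + 3995107/1726318 = 4931555*(-1/635372) + 3995107*(1/1726318) = -4931555/635372 + 30497/13178 = -22805545953/4186466108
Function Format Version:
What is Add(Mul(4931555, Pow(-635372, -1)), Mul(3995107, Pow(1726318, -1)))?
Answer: Rational(-22805545953, 4186466108) ≈ -5.4474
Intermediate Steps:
Add(Mul(4931555, Pow(-635372, -1)), Mul(3995107, Pow(1726318, -1))) = Add(Mul(4931555, Rational(-1, 635372)), Mul(3995107, Rational(1, 1726318))) = Add(Rational(-4931555, 635372), Rational(30497, 13178)) = Rational(-22805545953, 4186466108)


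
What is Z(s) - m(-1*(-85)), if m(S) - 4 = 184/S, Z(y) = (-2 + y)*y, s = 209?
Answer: 3676831/85 ≈ 43257.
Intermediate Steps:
Z(y) = y*(-2 + y)
m(S) = 4 + 184/S
Z(s) - m(-1*(-85)) = 209*(-2 + 209) - (4 + 184/((-1*(-85)))) = 209*207 - (4 + 184/85) = 43263 - (4 + 184*(1/85)) = 43263 - (4 + 184/85) = 43263 - 1*524/85 = 43263 - 524/85 = 3676831/85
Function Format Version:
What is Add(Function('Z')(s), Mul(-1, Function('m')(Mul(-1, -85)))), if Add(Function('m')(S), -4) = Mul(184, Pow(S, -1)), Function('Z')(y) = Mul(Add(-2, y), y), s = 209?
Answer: Rational(3676831, 85) ≈ 43257.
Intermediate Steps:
Function('Z')(y) = Mul(y, Add(-2, y))
Function('m')(S) = Add(4, Mul(184, Pow(S, -1)))
Add(Function('Z')(s), Mul(-1, Function('m')(Mul(-1, -85)))) = Add(Mul(209, Add(-2, 209)), Mul(-1, Add(4, Mul(184, Pow(Mul(-1, -85), -1))))) = Add(Mul(209, 207), Mul(-1, Add(4, Mul(184, Pow(85, -1))))) = Add(43263, Mul(-1, Add(4, Mul(184, Rational(1, 85))))) = Add(43263, Mul(-1, Add(4, Rational(184, 85)))) = Add(43263, Mul(-1, Rational(524, 85))) = Add(43263, Rational(-524, 85)) = Rational(3676831, 85)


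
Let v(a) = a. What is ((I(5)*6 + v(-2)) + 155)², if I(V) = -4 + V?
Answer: 25281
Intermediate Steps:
((I(5)*6 + v(-2)) + 155)² = (((-4 + 5)*6 - 2) + 155)² = ((1*6 - 2) + 155)² = ((6 - 2) + 155)² = (4 + 155)² = 159² = 25281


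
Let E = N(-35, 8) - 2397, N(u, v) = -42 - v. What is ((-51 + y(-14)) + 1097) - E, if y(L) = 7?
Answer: 3500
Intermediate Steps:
E = -2447 (E = (-42 - 1*8) - 2397 = (-42 - 8) - 2397 = -50 - 2397 = -2447)
((-51 + y(-14)) + 1097) - E = ((-51 + 7) + 1097) - 1*(-2447) = (-44 + 1097) + 2447 = 1053 + 2447 = 3500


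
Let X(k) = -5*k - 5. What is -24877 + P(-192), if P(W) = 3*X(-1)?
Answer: -24877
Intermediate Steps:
X(k) = -5 - 5*k
P(W) = 0 (P(W) = 3*(-5 - 5*(-1)) = 3*(-5 + 5) = 3*0 = 0)
-24877 + P(-192) = -24877 + 0 = -24877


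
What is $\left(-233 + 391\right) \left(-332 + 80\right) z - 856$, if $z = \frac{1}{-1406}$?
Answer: $- \frac{581860}{703} \approx -827.68$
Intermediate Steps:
$z = - \frac{1}{1406} \approx -0.00071124$
$\left(-233 + 391\right) \left(-332 + 80\right) z - 856 = \left(-233 + 391\right) \left(-332 + 80\right) \left(- \frac{1}{1406}\right) - 856 = 158 \left(-252\right) \left(- \frac{1}{1406}\right) - 856 = \left(-39816\right) \left(- \frac{1}{1406}\right) - 856 = \frac{19908}{703} - 856 = - \frac{581860}{703}$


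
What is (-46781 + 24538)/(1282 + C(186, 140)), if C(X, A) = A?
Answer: -22243/1422 ≈ -15.642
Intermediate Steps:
(-46781 + 24538)/(1282 + C(186, 140)) = (-46781 + 24538)/(1282 + 140) = -22243/1422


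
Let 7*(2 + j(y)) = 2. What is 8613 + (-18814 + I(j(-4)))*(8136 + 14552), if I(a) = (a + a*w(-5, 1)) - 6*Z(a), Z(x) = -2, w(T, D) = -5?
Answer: -2984909117/7 ≈ -4.2642e+8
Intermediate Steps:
j(y) = -12/7 (j(y) = -2 + (⅐)*2 = -2 + 2/7 = -12/7)
I(a) = 12 - 4*a (I(a) = (a + a*(-5)) - 6*(-2) = (a - 5*a) + 12 = -4*a + 12 = 12 - 4*a)
8613 + (-18814 + I(j(-4)))*(8136 + 14552) = 8613 + (-18814 + (12 - 4*(-12/7)))*(8136 + 14552) = 8613 + (-18814 + (12 + 48/7))*22688 = 8613 + (-18814 + 132/7)*22688 = 8613 - 131566/7*22688 = 8613 - 2984969408/7 = -2984909117/7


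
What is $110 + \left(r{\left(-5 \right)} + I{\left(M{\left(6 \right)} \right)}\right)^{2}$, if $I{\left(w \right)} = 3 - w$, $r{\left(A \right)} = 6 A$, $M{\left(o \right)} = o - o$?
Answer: $839$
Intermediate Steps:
$M{\left(o \right)} = 0$
$110 + \left(r{\left(-5 \right)} + I{\left(M{\left(6 \right)} \right)}\right)^{2} = 110 + \left(6 \left(-5\right) + \left(3 - 0\right)\right)^{2} = 110 + \left(-30 + \left(3 + 0\right)\right)^{2} = 110 + \left(-30 + 3\right)^{2} = 110 + \left(-27\right)^{2} = 110 + 729 = 839$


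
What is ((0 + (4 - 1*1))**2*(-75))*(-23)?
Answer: 15525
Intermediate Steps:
((0 + (4 - 1*1))**2*(-75))*(-23) = ((0 + (4 - 1))**2*(-75))*(-23) = ((0 + 3)**2*(-75))*(-23) = (3**2*(-75))*(-23) = (9*(-75))*(-23) = -675*(-23) = 15525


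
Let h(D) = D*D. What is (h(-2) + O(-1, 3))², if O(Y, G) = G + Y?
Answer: 36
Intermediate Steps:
h(D) = D²
(h(-2) + O(-1, 3))² = ((-2)² + (3 - 1))² = (4 + 2)² = 6² = 36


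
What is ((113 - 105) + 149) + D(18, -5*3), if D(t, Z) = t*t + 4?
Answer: 485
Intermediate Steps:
D(t, Z) = 4 + t**2 (D(t, Z) = t**2 + 4 = 4 + t**2)
((113 - 105) + 149) + D(18, -5*3) = ((113 - 105) + 149) + (4 + 18**2) = (8 + 149) + (4 + 324) = 157 + 328 = 485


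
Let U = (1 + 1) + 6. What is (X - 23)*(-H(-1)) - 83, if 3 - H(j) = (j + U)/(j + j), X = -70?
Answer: 1043/2 ≈ 521.50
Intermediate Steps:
U = 8 (U = 2 + 6 = 8)
H(j) = 3 - (8 + j)/(2*j) (H(j) = 3 - (j + 8)/(j + j) = 3 - (8 + j)/(2*j))
(X - 23)*(-H(-1)) - 83 = (-70 - 23)*(-(5/2 - 4/(-1))) - 83 = -(-93)*(5/2 - 4*(-1)) - 83 = -(-93)*(5/2 + 4) - 83 = -(-93)*13/2 - 83 = -93*(-13/2) - 83 = 1209/2 - 83 = 1043/2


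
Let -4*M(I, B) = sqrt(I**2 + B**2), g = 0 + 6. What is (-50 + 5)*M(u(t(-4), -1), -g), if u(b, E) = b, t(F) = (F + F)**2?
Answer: 45*sqrt(1033)/2 ≈ 723.16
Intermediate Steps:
g = 6
t(F) = 4*F**2 (t(F) = (2*F)**2 = 4*F**2)
M(I, B) = -sqrt(B**2 + I**2)/4 (M(I, B) = -sqrt(I**2 + B**2)/4 = -sqrt(B**2 + I**2)/4)
(-50 + 5)*M(u(t(-4), -1), -g) = (-50 + 5)*(-sqrt((-1*6)**2 + (4*(-4)**2)**2)/4) = -(-45)*sqrt((-6)**2 + (4*16)**2)/4 = -(-45)*sqrt(36 + 64**2)/4 = -(-45)*sqrt(36 + 4096)/4 = -(-45)*sqrt(4132)/4 = -(-45)*2*sqrt(1033)/4 = -(-45)*sqrt(1033)/2 = 45*sqrt(1033)/2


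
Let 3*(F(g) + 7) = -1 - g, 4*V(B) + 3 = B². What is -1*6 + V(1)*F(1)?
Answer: -13/6 ≈ -2.1667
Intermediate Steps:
V(B) = -¾ + B²/4
F(g) = -22/3 - g/3 (F(g) = -7 + (-1 - g)/3 = -7 + (-⅓ - g/3) = -22/3 - g/3)
-1*6 + V(1)*F(1) = -1*6 + (-¾ + (¼)*1²)*(-22/3 - ⅓*1) = -6 + (-¾ + (¼)*1)*(-22/3 - ⅓) = -6 + (-¾ + ¼)*(-23/3) = -6 - ½*(-23/3) = -6 + 23/6 = -13/6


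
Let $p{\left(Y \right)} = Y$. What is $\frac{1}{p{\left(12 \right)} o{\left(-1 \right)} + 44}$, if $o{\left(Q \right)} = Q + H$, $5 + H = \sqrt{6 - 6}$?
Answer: $- \frac{1}{28} \approx -0.035714$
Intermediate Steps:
$H = -5$ ($H = -5 + \sqrt{6 - 6} = -5 + \sqrt{0} = -5 + 0 = -5$)
$o{\left(Q \right)} = -5 + Q$ ($o{\left(Q \right)} = Q - 5 = -5 + Q$)
$\frac{1}{p{\left(12 \right)} o{\left(-1 \right)} + 44} = \frac{1}{12 \left(-5 - 1\right) + 44} = \frac{1}{12 \left(-6\right) + 44} = \frac{1}{-72 + 44} = \frac{1}{-28} = - \frac{1}{28}$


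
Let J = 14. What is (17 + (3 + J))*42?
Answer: 1428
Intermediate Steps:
(17 + (3 + J))*42 = (17 + (3 + 14))*42 = (17 + 17)*42 = 34*42 = 1428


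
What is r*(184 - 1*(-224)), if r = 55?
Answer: 22440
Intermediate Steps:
r*(184 - 1*(-224)) = 55*(184 - 1*(-224)) = 55*(184 + 224) = 55*408 = 22440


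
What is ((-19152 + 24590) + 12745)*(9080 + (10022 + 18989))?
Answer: 692608653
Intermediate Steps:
((-19152 + 24590) + 12745)*(9080 + (10022 + 18989)) = (5438 + 12745)*(9080 + 29011) = 18183*38091 = 692608653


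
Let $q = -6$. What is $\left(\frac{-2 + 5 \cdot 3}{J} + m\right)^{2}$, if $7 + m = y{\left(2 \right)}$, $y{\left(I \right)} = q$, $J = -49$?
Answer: $\frac{422500}{2401} \approx 175.97$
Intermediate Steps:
$y{\left(I \right)} = -6$
$m = -13$ ($m = -7 - 6 = -13$)
$\left(\frac{-2 + 5 \cdot 3}{J} + m\right)^{2} = \left(\frac{-2 + 5 \cdot 3}{-49} - 13\right)^{2} = \left(\left(-2 + 15\right) \left(- \frac{1}{49}\right) - 13\right)^{2} = \left(13 \left(- \frac{1}{49}\right) - 13\right)^{2} = \left(- \frac{13}{49} - 13\right)^{2} = \left(- \frac{650}{49}\right)^{2} = \frac{422500}{2401}$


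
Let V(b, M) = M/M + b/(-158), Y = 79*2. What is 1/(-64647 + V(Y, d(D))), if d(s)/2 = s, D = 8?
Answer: -1/64647 ≈ -1.5469e-5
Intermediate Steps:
d(s) = 2*s
Y = 158
V(b, M) = 1 - b/158 (V(b, M) = 1 + b*(-1/158) = 1 - b/158)
1/(-64647 + V(Y, d(D))) = 1/(-64647 + (1 - 1/158*158)) = 1/(-64647 + (1 - 1)) = 1/(-64647 + 0) = 1/(-64647) = -1/64647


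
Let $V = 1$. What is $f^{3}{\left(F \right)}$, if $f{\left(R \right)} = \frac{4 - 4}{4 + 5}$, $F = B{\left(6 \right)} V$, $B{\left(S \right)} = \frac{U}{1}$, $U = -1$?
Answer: $0$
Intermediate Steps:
$B{\left(S \right)} = -1$ ($B{\left(S \right)} = - 1^{-1} = \left(-1\right) 1 = -1$)
$F = -1$ ($F = \left(-1\right) 1 = -1$)
$f{\left(R \right)} = 0$ ($f{\left(R \right)} = \frac{0}{9} = 0 \cdot \frac{1}{9} = 0$)
$f^{3}{\left(F \right)} = 0^{3} = 0$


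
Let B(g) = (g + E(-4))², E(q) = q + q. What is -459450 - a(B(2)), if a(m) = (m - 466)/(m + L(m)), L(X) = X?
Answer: -16539985/36 ≈ -4.5944e+5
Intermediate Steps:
E(q) = 2*q
B(g) = (-8 + g)² (B(g) = (g + 2*(-4))² = (g - 8)² = (-8 + g)²)
a(m) = (-466 + m)/(2*m) (a(m) = (m - 466)/(m + m) = (-466 + m)/((2*m)) = (-466 + m)*(1/(2*m)) = (-466 + m)/(2*m))
-459450 - a(B(2)) = -459450 - (-466 + (-8 + 2)²)/(2*((-8 + 2)²)) = -459450 - (-466 + (-6)²)/(2*((-6)²)) = -459450 - (-466 + 36)/(2*36) = -459450 - (-430)/(2*36) = -459450 - 1*(-215/36) = -459450 + 215/36 = -16539985/36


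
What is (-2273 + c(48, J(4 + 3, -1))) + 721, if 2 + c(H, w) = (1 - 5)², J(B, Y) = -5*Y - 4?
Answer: -1538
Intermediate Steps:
J(B, Y) = -4 - 5*Y
c(H, w) = 14 (c(H, w) = -2 + (1 - 5)² = -2 + (-4)² = -2 + 16 = 14)
(-2273 + c(48, J(4 + 3, -1))) + 721 = (-2273 + 14) + 721 = -2259 + 721 = -1538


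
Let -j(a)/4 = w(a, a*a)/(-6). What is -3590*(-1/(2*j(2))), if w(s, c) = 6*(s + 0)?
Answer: 1795/8 ≈ 224.38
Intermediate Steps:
w(s, c) = 6*s
j(a) = 4*a (j(a) = -4*6*a/(-6) = -4*6*a*(-1)/6 = -(-4)*a = 4*a)
-3590*(-1/(2*j(2))) = -3590/((-8*2)) = -3590/((-2*8)) = -3590/(-16) = -3590*(-1/16) = 1795/8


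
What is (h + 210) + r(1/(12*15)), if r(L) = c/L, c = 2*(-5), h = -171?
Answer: -1761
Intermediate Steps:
c = -10
r(L) = -10/L
(h + 210) + r(1/(12*15)) = (-171 + 210) - 10/(1/(12*15)) = 39 - 10/((1/12)*(1/15)) = 39 - 10/1/180 = 39 - 10*180 = 39 - 1800 = -1761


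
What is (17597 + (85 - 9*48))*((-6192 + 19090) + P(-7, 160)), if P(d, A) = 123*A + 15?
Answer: 562229250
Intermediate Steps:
P(d, A) = 15 + 123*A
(17597 + (85 - 9*48))*((-6192 + 19090) + P(-7, 160)) = (17597 + (85 - 9*48))*((-6192 + 19090) + (15 + 123*160)) = (17597 + (85 - 432))*(12898 + (15 + 19680)) = (17597 - 347)*(12898 + 19695) = 17250*32593 = 562229250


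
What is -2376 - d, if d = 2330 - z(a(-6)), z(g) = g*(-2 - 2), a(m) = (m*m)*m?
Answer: -3842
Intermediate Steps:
a(m) = m³ (a(m) = m²*m = m³)
z(g) = -4*g (z(g) = g*(-4) = -4*g)
d = 1466 (d = 2330 - (-4)*(-6)³ = 2330 - (-4)*(-216) = 2330 - 1*864 = 2330 - 864 = 1466)
-2376 - d = -2376 - 1*1466 = -2376 - 1466 = -3842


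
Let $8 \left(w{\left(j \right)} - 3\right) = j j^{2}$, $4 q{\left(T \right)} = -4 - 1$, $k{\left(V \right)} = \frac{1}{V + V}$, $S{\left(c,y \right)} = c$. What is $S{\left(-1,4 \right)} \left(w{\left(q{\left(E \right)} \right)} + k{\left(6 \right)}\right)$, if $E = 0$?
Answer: $- \frac{4361}{1536} \approx -2.8392$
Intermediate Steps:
$k{\left(V \right)} = \frac{1}{2 V}$
$q{\left(T \right)} = - \frac{5}{4}$ ($q{\left(T \right)} = \frac{-4 - 1}{4} = \frac{1}{4} \left(-5\right) = - \frac{5}{4}$)
$w{\left(j \right)} = 3 + \frac{j^{3}}{8}$ ($w{\left(j \right)} = 3 + \frac{j j^{2}}{8} = 3 + \frac{j^{3}}{8}$)
$S{\left(-1,4 \right)} \left(w{\left(q{\left(E \right)} \right)} + k{\left(6 \right)}\right) = - (\left(3 + \frac{\left(- \frac{5}{4}\right)^{3}}{8}\right) + \frac{1}{2 \cdot 6}) = - (\left(3 + \frac{1}{8} \left(- \frac{125}{64}\right)\right) + \frac{1}{2} \cdot \frac{1}{6}) = - (\left(3 - \frac{125}{512}\right) + \frac{1}{12}) = - (\frac{1411}{512} + \frac{1}{12}) = \left(-1\right) \frac{4361}{1536} = - \frac{4361}{1536}$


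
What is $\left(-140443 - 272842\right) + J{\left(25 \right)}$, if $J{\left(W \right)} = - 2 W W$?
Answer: $-414535$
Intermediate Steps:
$J{\left(W \right)} = - 2 W^{2}$
$\left(-140443 - 272842\right) + J{\left(25 \right)} = \left(-140443 - 272842\right) - 2 \cdot 25^{2} = -413285 - 1250 = -414535$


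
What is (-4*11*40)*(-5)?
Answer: 8800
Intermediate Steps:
(-4*11*40)*(-5) = -44*40*(-5) = -1760*(-5) = 8800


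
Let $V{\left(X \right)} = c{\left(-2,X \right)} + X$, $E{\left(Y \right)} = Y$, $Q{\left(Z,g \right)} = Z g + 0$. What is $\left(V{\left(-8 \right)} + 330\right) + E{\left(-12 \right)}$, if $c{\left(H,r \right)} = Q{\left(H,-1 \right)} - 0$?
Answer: $312$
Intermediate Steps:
$Q{\left(Z,g \right)} = Z g$
$c{\left(H,r \right)} = - H$ ($c{\left(H,r \right)} = H \left(-1\right) - 0 = - H + 0 = - H$)
$V{\left(X \right)} = 2 + X$ ($V{\left(X \right)} = \left(-1\right) \left(-2\right) + X = 2 + X$)
$\left(V{\left(-8 \right)} + 330\right) + E{\left(-12 \right)} = \left(\left(2 - 8\right) + 330\right) - 12 = \left(-6 + 330\right) - 12 = 324 - 12 = 312$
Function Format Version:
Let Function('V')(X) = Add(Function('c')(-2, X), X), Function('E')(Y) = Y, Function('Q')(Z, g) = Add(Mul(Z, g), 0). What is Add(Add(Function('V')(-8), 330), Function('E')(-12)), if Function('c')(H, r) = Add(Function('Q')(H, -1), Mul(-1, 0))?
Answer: 312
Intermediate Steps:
Function('Q')(Z, g) = Mul(Z, g)
Function('c')(H, r) = Mul(-1, H) (Function('c')(H, r) = Add(Mul(H, -1), Mul(-1, 0)) = Add(Mul(-1, H), 0) = Mul(-1, H))
Function('V')(X) = Add(2, X) (Function('V')(X) = Add(Mul(-1, -2), X) = Add(2, X))
Add(Add(Function('V')(-8), 330), Function('E')(-12)) = Add(Add(Add(2, -8), 330), -12) = Add(Add(-6, 330), -12) = Add(324, -12) = 312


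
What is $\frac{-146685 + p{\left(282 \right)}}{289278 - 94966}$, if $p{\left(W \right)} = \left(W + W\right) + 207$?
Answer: $- \frac{72957}{97156} \approx -0.75093$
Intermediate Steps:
$p{\left(W \right)} = 207 + 2 W$ ($p{\left(W \right)} = 2 W + 207 = 207 + 2 W$)
$\frac{-146685 + p{\left(282 \right)}}{289278 - 94966} = \frac{-146685 + \left(207 + 2 \cdot 282\right)}{289278 - 94966} = \frac{-146685 + \left(207 + 564\right)}{194312} = \left(-146685 + 771\right) \frac{1}{194312} = \left(-145914\right) \frac{1}{194312} = - \frac{72957}{97156}$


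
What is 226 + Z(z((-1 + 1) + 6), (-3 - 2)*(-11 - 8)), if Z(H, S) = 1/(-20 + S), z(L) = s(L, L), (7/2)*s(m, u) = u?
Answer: 16951/75 ≈ 226.01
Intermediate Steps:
s(m, u) = 2*u/7
z(L) = 2*L/7
226 + Z(z((-1 + 1) + 6), (-3 - 2)*(-11 - 8)) = 226 + 1/(-20 + (-3 - 2)*(-11 - 8)) = 226 + 1/(-20 - 5*(-19)) = 226 + 1/(-20 + 95) = 226 + 1/75 = 16951/75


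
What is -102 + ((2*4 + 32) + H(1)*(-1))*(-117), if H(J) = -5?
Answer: -5367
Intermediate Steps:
-102 + ((2*4 + 32) + H(1)*(-1))*(-117) = -102 + ((2*4 + 32) - 5*(-1))*(-117) = -102 + ((8 + 32) + 5)*(-117) = -102 + (40 + 5)*(-117) = -102 + 45*(-117) = -102 - 5265 = -5367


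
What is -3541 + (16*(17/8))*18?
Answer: -2929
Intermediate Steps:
-3541 + (16*(17/8))*18 = -3541 + 34*18 = -3541 + 612 = -2929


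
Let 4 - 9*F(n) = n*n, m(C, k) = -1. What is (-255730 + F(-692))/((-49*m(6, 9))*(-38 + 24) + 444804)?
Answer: -463405/666177 ≈ -0.69562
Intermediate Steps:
F(n) = 4/9 - n**2/9 (F(n) = 4/9 - n*n/9 = 4/9 - n**2/9)
(-255730 + F(-692))/((-49*m(6, 9))*(-38 + 24) + 444804) = (-255730 + (4/9 - 1/9*(-692)**2))/((-49*(-1))*(-38 + 24) + 444804) = (-255730 + (4/9 - 1/9*478864))/(49*(-14) + 444804) = (-255730 + (4/9 - 478864/9))/(-686 + 444804) = (-255730 - 159620/3)/444118 = -926810/3*1/444118 = -463405/666177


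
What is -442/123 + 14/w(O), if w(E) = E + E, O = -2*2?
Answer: -2629/492 ≈ -5.3435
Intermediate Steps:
O = -4
w(E) = 2*E
-442/123 + 14/w(O) = -442/123 + 14/((2*(-4))) = -442*1/123 + 14/(-8) = -442/123 + 14*(-⅛) = -442/123 - 7/4 = -2629/492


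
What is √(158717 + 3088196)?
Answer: √3246913 ≈ 1801.9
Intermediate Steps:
√(158717 + 3088196) = √3246913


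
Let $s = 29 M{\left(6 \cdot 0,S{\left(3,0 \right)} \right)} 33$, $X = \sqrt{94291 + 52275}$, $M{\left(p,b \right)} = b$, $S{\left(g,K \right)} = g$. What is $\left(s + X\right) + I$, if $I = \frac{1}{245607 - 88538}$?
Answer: $\frac{450945100}{157069} + 19 \sqrt{406} \approx 3253.8$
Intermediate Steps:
$X = 19 \sqrt{406}$ ($X = \sqrt{146566} = 19 \sqrt{406} \approx 382.84$)
$s = 2871$ ($s = 29 \cdot 3 \cdot 33 = 87 \cdot 33 = 2871$)
$I = \frac{1}{157069} \approx 6.3666 \cdot 10^{-6}$
$\left(s + X\right) + I = \left(2871 + 19 \sqrt{406}\right) + \frac{1}{157069} = \frac{450945100}{157069} + 19 \sqrt{406}$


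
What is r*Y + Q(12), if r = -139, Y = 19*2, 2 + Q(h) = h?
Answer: -5272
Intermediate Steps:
Q(h) = -2 + h
Y = 38
r*Y + Q(12) = -139*38 + (-2 + 12) = -5282 + 10 = -5272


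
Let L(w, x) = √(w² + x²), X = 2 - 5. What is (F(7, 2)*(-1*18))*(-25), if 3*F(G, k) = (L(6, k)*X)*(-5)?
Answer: 4500*√10 ≈ 14230.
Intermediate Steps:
X = -3
F(G, k) = 5*√(36 + k²) (F(G, k) = ((√(6² + k²)*(-3))*(-5))/3 = ((√(36 + k²)*(-3))*(-5))/3 = (-3*√(36 + k²)*(-5))/3 = (15*√(36 + k²))/3 = 5*√(36 + k²))
(F(7, 2)*(-1*18))*(-25) = ((5*√(36 + 2²))*(-1*18))*(-25) = ((5*√(36 + 4))*(-18))*(-25) = ((5*√40)*(-18))*(-25) = ((5*(2*√10))*(-18))*(-25) = ((10*√10)*(-18))*(-25) = -180*√10*(-25) = 4500*√10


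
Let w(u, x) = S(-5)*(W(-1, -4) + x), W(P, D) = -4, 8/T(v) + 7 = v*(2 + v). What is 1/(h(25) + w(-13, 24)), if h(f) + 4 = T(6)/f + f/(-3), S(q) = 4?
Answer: 3075/208099 ≈ 0.014777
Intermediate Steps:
T(v) = 8/(-7 + v*(2 + v))
w(u, x) = -16 + 4*x (w(u, x) = 4*(-4 + x) = -16 + 4*x)
h(f) = -4 - f/3 + 8/(41*f) (h(f) = -4 + ((8/(-7 + 6² + 2*6))/f + f/(-3)) = -4 + ((8/(-7 + 36 + 12))/f + f*(-⅓)) = -4 + ((8/41)/f - f/3) = -4 + ((8*(1/41))/f - f/3) = -4 + (8/(41*f) - f/3) = -4 + (-f/3 + 8/(41*f)) = -4 - f/3 + 8/(41*f))
1/(h(25) + w(-13, 24)) = 1/((-4 - ⅓*25 + (8/41)/25) + (-16 + 4*24)) = 1/((-4 - 25/3 + (8/41)*(1/25)) + (-16 + 96)) = 1/((-4 - 25/3 + 8/1025) + 80) = 1/(-37901/3075 + 80) = 1/(208099/3075) = 3075/208099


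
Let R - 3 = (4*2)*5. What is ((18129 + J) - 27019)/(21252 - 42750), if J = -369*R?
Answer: 24757/21498 ≈ 1.1516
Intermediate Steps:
R = 43 (R = 3 + (4*2)*5 = 3 + 8*5 = 3 + 40 = 43)
J = -15867 (J = -369*43 = -15867)
((18129 + J) - 27019)/(21252 - 42750) = ((18129 - 15867) - 27019)/(21252 - 42750) = (2262 - 27019)/(-21498) = -24757*(-1/21498) = 24757/21498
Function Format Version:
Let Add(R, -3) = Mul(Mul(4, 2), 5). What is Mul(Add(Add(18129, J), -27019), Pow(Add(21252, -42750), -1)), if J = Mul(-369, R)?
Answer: Rational(24757, 21498) ≈ 1.1516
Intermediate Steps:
R = 43 (R = Add(3, Mul(Mul(4, 2), 5)) = Add(3, Mul(8, 5)) = Add(3, 40) = 43)
J = -15867 (J = Mul(-369, 43) = -15867)
Mul(Add(Add(18129, J), -27019), Pow(Add(21252, -42750), -1)) = Mul(Add(Add(18129, -15867), -27019), Pow(Add(21252, -42750), -1)) = Mul(Add(2262, -27019), Pow(-21498, -1)) = Mul(-24757, Rational(-1, 21498)) = Rational(24757, 21498)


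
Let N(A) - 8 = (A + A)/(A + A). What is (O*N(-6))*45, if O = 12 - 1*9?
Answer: 1215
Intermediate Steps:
O = 3 (O = 12 - 9 = 3)
N(A) = 9 (N(A) = 8 + (A + A)/(A + A) = 8 + (2*A)/((2*A)) = 8 + (2*A)*(1/(2*A)) = 8 + 1 = 9)
(O*N(-6))*45 = (3*9)*45 = 27*45 = 1215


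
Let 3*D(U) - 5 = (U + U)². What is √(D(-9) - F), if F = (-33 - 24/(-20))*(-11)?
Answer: I*√54030/15 ≈ 15.496*I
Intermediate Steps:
D(U) = 5/3 + 4*U²/3 (D(U) = 5/3 + (U + U)²/3 = 5/3 + (2*U)²/3 = 5/3 + (4*U²)/3 = 5/3 + 4*U²/3)
F = 1749/5 (F = (-33 - 24*(-1/20))*(-11) = (-33 + 6/5)*(-11) = -159/5*(-11) = 1749/5 ≈ 349.80)
√(D(-9) - F) = √((5/3 + (4/3)*(-9)²) - 1*1749/5) = √((5/3 + (4/3)*81) - 1749/5) = √((5/3 + 108) - 1749/5) = √(329/3 - 1749/5) = √(-3602/15) = I*√54030/15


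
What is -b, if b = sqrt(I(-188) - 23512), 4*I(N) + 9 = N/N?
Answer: -I*sqrt(23514) ≈ -153.34*I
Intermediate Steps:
I(N) = -2 (I(N) = -9/4 + (N/N)/4 = -9/4 + (1/4)*1 = -9/4 + 1/4 = -2)
b = I*sqrt(23514) (b = sqrt(-2 - 23512) = sqrt(-23514) = I*sqrt(23514) ≈ 153.34*I)
-b = -I*sqrt(23514)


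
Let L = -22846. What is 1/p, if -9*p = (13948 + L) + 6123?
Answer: 3/925 ≈ 0.0032432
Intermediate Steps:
p = 925/3 (p = -((13948 - 22846) + 6123)/9 = -(-8898 + 6123)/9 = -⅑*(-2775) = 925/3 ≈ 308.33)
1/p = 1/(925/3) = 3/925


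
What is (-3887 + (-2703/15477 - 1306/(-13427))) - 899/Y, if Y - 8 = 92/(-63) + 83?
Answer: -1522804425048965/390751466413 ≈ -3897.1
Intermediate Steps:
Y = 5641/63 (Y = 8 + (92/(-63) + 83) = 8 + (92*(-1/63) + 83) = 8 + (-92/63 + 83) = 8 + 5137/63 = 5641/63 ≈ 89.540)
(-3887 + (-2703/15477 - 1306/(-13427))) - 899/Y = (-3887 + (-2703/15477 - 1306/(-13427))) - 899/5641/63 = (-3887 + (-2703*1/15477 - 1306*(-1/13427))) - 899*63/5641 = (-3887 + (-901/5159 + 1306/13427)) - 56637/5641 = (-3887 - 5360073/69269893) - 56637/5641 = -269257434164/69269893 - 56637/5641 = -1522804425048965/390751466413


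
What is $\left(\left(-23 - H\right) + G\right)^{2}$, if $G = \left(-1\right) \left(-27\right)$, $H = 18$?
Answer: $196$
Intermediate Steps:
$G = 27$
$\left(\left(-23 - H\right) + G\right)^{2} = \left(\left(-23 - 18\right) + 27\right)^{2} = \left(-41 + 27\right)^{2} = \left(-14\right)^{2} = 196$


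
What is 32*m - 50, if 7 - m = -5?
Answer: 334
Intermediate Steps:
m = 12 (m = 7 - 1*(-5) = 7 + 5 = 12)
32*m - 50 = 32*12 - 50 = 384 - 50 = 334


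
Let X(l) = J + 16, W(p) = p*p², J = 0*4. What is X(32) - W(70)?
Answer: -342984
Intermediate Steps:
J = 0
W(p) = p³
X(l) = 16 (X(l) = 0 + 16 = 16)
X(32) - W(70) = 16 - 1*70³ = 16 - 1*343000 = 16 - 343000 = -342984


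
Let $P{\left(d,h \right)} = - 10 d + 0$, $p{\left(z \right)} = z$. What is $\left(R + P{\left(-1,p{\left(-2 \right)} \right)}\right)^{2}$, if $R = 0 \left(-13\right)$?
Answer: $100$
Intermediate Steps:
$R = 0$
$P{\left(d,h \right)} = - 10 d$
$\left(R + P{\left(-1,p{\left(-2 \right)} \right)}\right)^{2} = \left(0 - -10\right)^{2} = \left(0 + 10\right)^{2} = 10^{2} = 100$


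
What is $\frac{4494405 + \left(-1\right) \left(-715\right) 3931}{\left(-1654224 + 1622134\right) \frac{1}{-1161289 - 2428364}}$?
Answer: $\frac{2622266644071}{3209} \approx 8.1716 \cdot 10^{8}$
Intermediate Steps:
$\frac{4494405 + \left(-1\right) \left(-715\right) 3931}{\left(-1654224 + 1622134\right) \frac{1}{-1161289 - 2428364}} = \frac{4494405 + 715 \cdot 3931}{\left(-32090\right) \frac{1}{-3589653}} = \frac{4494405 + 2810665}{\left(-32090\right) \left(- \frac{1}{3589653}\right)} = \frac{7305070}{\frac{32090}{3589653}} = 7305070 \cdot \frac{3589653}{32090} = \frac{2622266644071}{3209}$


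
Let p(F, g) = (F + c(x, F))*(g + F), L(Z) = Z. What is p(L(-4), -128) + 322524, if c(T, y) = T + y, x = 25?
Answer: 320280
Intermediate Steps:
p(F, g) = (25 + 2*F)*(F + g) (p(F, g) = (F + (25 + F))*(g + F) = (25 + 2*F)*(F + g))
p(L(-4), -128) + 322524 = ((-4)**2 - 4*(-128) - 4*(25 - 4) - 128*(25 - 4)) + 322524 = (16 + 512 - 4*21 - 128*21) + 322524 = (16 + 512 - 84 - 2688) + 322524 = -2244 + 322524 = 320280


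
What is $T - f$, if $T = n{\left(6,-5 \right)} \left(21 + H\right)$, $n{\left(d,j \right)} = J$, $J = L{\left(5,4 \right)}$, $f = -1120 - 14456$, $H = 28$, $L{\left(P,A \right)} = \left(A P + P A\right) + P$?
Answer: $17781$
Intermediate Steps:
$L{\left(P,A \right)} = P + 2 A P$ ($L{\left(P,A \right)} = \left(A P + A P\right) + P = 2 A P + P = P + 2 A P$)
$f = -15576$ ($f = -1120 - 14456 = -15576$)
$J = 45$ ($J = 5 \left(1 + 2 \cdot 4\right) = 5 \left(1 + 8\right) = 5 \cdot 9 = 45$)
$n{\left(d,j \right)} = 45$
$T = 2205$ ($T = 45 \left(21 + 28\right) = 45 \cdot 49 = 2205$)
$T - f = 2205 - -15576 = 2205 + 15576 = 17781$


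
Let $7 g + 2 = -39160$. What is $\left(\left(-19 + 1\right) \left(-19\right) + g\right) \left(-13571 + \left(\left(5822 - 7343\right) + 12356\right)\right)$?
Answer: $\frac{100597248}{7} \approx 1.4371 \cdot 10^{7}$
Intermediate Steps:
$g = - \frac{39162}{7}$ ($g = - \frac{2}{7} + \frac{1}{7} \left(-39160\right) = - \frac{2}{7} - \frac{39160}{7} = - \frac{39162}{7} \approx -5594.6$)
$\left(\left(-19 + 1\right) \left(-19\right) + g\right) \left(-13571 + \left(\left(5822 - 7343\right) + 12356\right)\right) = \left(\left(-19 + 1\right) \left(-19\right) - \frac{39162}{7}\right) \left(-13571 + \left(\left(5822 - 7343\right) + 12356\right)\right) = \left(\left(-18\right) \left(-19\right) - \frac{39162}{7}\right) \left(-13571 + \left(-1521 + 12356\right)\right) = \left(342 - \frac{39162}{7}\right) \left(-13571 + 10835\right) = \left(- \frac{36768}{7}\right) \left(-2736\right) = \frac{100597248}{7}$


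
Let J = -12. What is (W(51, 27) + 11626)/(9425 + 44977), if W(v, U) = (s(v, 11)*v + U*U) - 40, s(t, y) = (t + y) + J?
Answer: 4955/18134 ≈ 0.27324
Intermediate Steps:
s(t, y) = -12 + t + y (s(t, y) = (t + y) - 12 = -12 + t + y)
W(v, U) = -40 + U² + v*(-1 + v) (W(v, U) = ((-12 + v + 11)*v + U*U) - 40 = ((-1 + v)*v + U²) - 40 = (v*(-1 + v) + U²) - 40 = (U² + v*(-1 + v)) - 40 = -40 + U² + v*(-1 + v))
(W(51, 27) + 11626)/(9425 + 44977) = ((-40 + 27² + 51*(-1 + 51)) + 11626)/(9425 + 44977) = ((-40 + 729 + 51*50) + 11626)/54402 = ((-40 + 729 + 2550) + 11626)*(1/54402) = (3239 + 11626)*(1/54402) = 14865*(1/54402) = 4955/18134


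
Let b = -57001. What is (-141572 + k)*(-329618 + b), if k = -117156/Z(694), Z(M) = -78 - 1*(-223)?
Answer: 7981786370424/145 ≈ 5.5047e+10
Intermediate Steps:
Z(M) = 145 (Z(M) = -78 + 223 = 145)
k = -117156/145 ≈ -807.97
(-141572 + k)*(-329618 + b) = (-141572 - 117156/145)*(-329618 - 57001) = -20645096/145*(-386619) = 7981786370424/145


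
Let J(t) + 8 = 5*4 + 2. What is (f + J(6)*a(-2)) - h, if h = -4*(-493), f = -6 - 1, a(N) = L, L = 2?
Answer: -1951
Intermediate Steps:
J(t) = 14 (J(t) = -8 + (5*4 + 2) = -8 + (20 + 2) = -8 + 22 = 14)
a(N) = 2
f = -7
h = 1972
(f + J(6)*a(-2)) - h = (-7 + 14*2) - 1*1972 = (-7 + 28) - 1972 = 21 - 1972 = -1951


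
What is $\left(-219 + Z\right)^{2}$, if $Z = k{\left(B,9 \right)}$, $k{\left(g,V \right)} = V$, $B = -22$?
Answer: $44100$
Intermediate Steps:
$Z = 9$
$\left(-219 + Z\right)^{2} = \left(-219 + 9\right)^{2} = \left(-210\right)^{2} = 44100$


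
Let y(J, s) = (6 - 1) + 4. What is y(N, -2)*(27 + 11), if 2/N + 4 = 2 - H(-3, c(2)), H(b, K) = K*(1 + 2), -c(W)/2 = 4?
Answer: 342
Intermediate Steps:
c(W) = -8 (c(W) = -2*4 = -8)
H(b, K) = 3*K (H(b, K) = K*3 = 3*K)
N = 1/11 (N = 2/(-4 + (2 - 3*(-8))) = 2/(-4 + (2 - 1*(-24))) = 2/(-4 + (2 + 24)) = 2/(-4 + 26) = 2/22 = 2*(1/22) = 1/11 ≈ 0.090909)
y(J, s) = 9 (y(J, s) = 5 + 4 = 9)
y(N, -2)*(27 + 11) = 9*(27 + 11) = 9*38 = 342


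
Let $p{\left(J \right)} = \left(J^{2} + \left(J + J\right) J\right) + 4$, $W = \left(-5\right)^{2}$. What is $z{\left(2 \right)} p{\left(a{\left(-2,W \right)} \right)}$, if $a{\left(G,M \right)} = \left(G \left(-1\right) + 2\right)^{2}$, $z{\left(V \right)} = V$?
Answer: $1544$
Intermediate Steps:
$W = 25$
$a{\left(G,M \right)} = \left(2 - G\right)^{2}$ ($a{\left(G,M \right)} = \left(- G + 2\right)^{2} = \left(2 - G\right)^{2}$)
$p{\left(J \right)} = 4 + 3 J^{2}$ ($p{\left(J \right)} = \left(J^{2} + 2 J J\right) + 4 = \left(J^{2} + 2 J^{2}\right) + 4 = 3 J^{2} + 4 = 4 + 3 J^{2}$)
$z{\left(2 \right)} p{\left(a{\left(-2,W \right)} \right)} = 2 \left(4 + 3 \left(\left(-2 - 2\right)^{2}\right)^{2}\right) = 2 \left(4 + 3 \left(\left(-4\right)^{2}\right)^{2}\right) = 2 \left(4 + 3 \cdot 16^{2}\right) = 2 \left(4 + 3 \cdot 256\right) = 2 \left(4 + 768\right) = 2 \cdot 772 = 1544$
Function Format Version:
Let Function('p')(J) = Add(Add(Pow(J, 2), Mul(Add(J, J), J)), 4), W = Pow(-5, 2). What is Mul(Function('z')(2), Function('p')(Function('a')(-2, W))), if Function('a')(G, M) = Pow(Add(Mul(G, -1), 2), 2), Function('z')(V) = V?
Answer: 1544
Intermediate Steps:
W = 25
Function('a')(G, M) = Pow(Add(2, Mul(-1, G)), 2) (Function('a')(G, M) = Pow(Add(Mul(-1, G), 2), 2) = Pow(Add(2, Mul(-1, G)), 2))
Function('p')(J) = Add(4, Mul(3, Pow(J, 2))) (Function('p')(J) = Add(Add(Pow(J, 2), Mul(Mul(2, J), J)), 4) = Add(Add(Pow(J, 2), Mul(2, Pow(J, 2))), 4) = Add(Mul(3, Pow(J, 2)), 4) = Add(4, Mul(3, Pow(J, 2))))
Mul(Function('z')(2), Function('p')(Function('a')(-2, W))) = Mul(2, Add(4, Mul(3, Pow(Pow(Add(-2, -2), 2), 2)))) = Mul(2, Add(4, Mul(3, Pow(Pow(-4, 2), 2)))) = Mul(2, Add(4, Mul(3, Pow(16, 2)))) = Mul(2, Add(4, Mul(3, 256))) = Mul(2, Add(4, 768)) = Mul(2, 772) = 1544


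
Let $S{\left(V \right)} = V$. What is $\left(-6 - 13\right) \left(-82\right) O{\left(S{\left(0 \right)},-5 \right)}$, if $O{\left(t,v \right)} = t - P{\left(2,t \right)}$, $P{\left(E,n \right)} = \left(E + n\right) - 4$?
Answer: $3116$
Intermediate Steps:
$P{\left(E,n \right)} = -4 + E + n$
$O{\left(t,v \right)} = 2$ ($O{\left(t,v \right)} = t - \left(-4 + 2 + t\right) = t - \left(-2 + t\right) = 2$)
$\left(-6 - 13\right) \left(-82\right) O{\left(S{\left(0 \right)},-5 \right)} = \left(-6 - 13\right) \left(-82\right) 2 = \left(-19\right) \left(-82\right) 2 = 1558 \cdot 2 = 3116$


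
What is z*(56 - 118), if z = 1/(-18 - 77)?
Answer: 62/95 ≈ 0.65263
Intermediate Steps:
z = -1/95 (z = 1/(-95) = -1/95 ≈ -0.010526)
z*(56 - 118) = -(56 - 118)/95 = -1/95*(-62) = 62/95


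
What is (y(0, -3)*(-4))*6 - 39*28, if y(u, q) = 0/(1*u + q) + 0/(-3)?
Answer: -1092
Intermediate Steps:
y(u, q) = 0 (y(u, q) = 0/(u + q) + 0*(-⅓) = 0/(q + u) + 0 = 0 + 0 = 0)
(y(0, -3)*(-4))*6 - 39*28 = (0*(-4))*6 - 39*28 = 0*6 - 1092 = 0 - 1092 = -1092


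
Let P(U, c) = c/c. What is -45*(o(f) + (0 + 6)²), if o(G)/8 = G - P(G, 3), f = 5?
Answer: -3060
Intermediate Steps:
P(U, c) = 1
o(G) = -8 + 8*G (o(G) = 8*(G - 1*1) = 8*(G - 1) = 8*(-1 + G) = -8 + 8*G)
-45*(o(f) + (0 + 6)²) = -45*((-8 + 8*5) + (0 + 6)²) = -45*((-8 + 40) + 6²) = -45*(32 + 36) = -45*68 = -3060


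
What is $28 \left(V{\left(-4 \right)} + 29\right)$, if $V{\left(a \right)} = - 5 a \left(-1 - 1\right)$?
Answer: $-308$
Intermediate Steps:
$V{\left(a \right)} = 10 a$ ($V{\left(a \right)} = - 5 a \left(-2\right) = 10 a$)
$28 \left(V{\left(-4 \right)} + 29\right) = 28 \left(10 \left(-4\right) + 29\right) = 28 \left(-40 + 29\right) = 28 \left(-11\right) = -308$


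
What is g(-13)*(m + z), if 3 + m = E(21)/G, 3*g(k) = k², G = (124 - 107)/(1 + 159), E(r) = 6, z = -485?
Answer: -1239784/51 ≈ -24310.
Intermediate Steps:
G = 17/160 ≈ 0.10625
g(k) = k²/3
m = 909/17 (m = -3 + 6/(17/160) = -3 + 6*(160/17) = -3 + 960/17 = 909/17 ≈ 53.471)
g(-13)*(m + z) = ((⅓)*(-13)²)*(909/17 - 485) = ((⅓)*169)*(-7336/17) = (169/3)*(-7336/17) = -1239784/51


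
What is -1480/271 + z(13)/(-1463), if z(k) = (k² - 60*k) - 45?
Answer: -1987464/396473 ≈ -5.0129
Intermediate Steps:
z(k) = -45 + k² - 60*k
-1480/271 + z(13)/(-1463) = -1480/271 + (-45 + 13² - 60*13)/(-1463) = -1480*1/271 + (-45 + 169 - 780)*(-1/1463) = -1480/271 - 656*(-1/1463) = -1480/271 + 656/1463 = -1987464/396473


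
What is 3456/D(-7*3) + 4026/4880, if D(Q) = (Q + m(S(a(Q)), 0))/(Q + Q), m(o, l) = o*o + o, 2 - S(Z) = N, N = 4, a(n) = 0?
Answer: 5806707/760 ≈ 7640.4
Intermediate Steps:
S(Z) = -2 (S(Z) = 2 - 1*4 = 2 - 4 = -2)
m(o, l) = o + o² (m(o, l) = o² + o = o + o²)
D(Q) = (2 + Q)/(2*Q) (D(Q) = (Q - 2*(1 - 2))/(Q + Q) = (Q - 2*(-1))/((2*Q)) = (Q + 2)*(1/(2*Q)) = (2 + Q)*(1/(2*Q)) = (2 + Q)/(2*Q))
3456/D(-7*3) + 4026/4880 = 3456/(((2 - 7*3)/(2*((-7*3))))) + 4026/4880 = 3456/(((½)*(2 - 21)/(-21))) + 4026*(1/4880) = 3456/(((½)*(-1/21)*(-19))) + 33/40 = 3456/(19/42) + 33/40 = 3456*(42/19) + 33/40 = 145152/19 + 33/40 = 5806707/760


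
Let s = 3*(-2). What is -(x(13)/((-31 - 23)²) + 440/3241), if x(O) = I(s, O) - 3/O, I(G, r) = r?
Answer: -8608763/61429914 ≈ -0.14014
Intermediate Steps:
s = -6
x(O) = O - 3/O
-(x(13)/((-31 - 23)²) + 440/3241) = -((13 - 3/13)/((-31 - 23)²) + 440/3241) = -((13 - 3*1/13)/((-54)²) + 440*(1/3241)) = -((13 - 3/13)/2916 + 440/3241) = -((166/13)*(1/2916) + 440/3241) = -(83/18954 + 440/3241) = -1*8608763/61429914 = -8608763/61429914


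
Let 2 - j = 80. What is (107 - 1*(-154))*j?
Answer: -20358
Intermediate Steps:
j = -78 (j = 2 - 1*80 = 2 - 80 = -78)
(107 - 1*(-154))*j = (107 - 1*(-154))*(-78) = (107 + 154)*(-78) = 261*(-78) = -20358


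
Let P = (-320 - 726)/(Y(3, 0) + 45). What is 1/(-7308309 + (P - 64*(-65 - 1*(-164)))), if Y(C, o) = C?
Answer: -24/175552003 ≈ -1.3671e-7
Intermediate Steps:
P = -523/24 (P = (-320 - 726)/(3 + 45) = -1046/48 = -1046*1/48 = -523/24 ≈ -21.792)
1/(-7308309 + (P - 64*(-65 - 1*(-164)))) = 1/(-7308309 + (-523/24 - 64*(-65 - 1*(-164)))) = 1/(-7308309 + (-523/24 - 64*(-65 + 164))) = 1/(-7308309 + (-523/24 - 64*99)) = 1/(-7308309 + (-523/24 - 6336)) = 1/(-7308309 - 152587/24) = 1/(-175552003/24) = -24/175552003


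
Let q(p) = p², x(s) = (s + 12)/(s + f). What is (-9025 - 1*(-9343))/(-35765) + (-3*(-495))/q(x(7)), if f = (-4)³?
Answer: 477998907/35765 ≈ 13365.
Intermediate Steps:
f = -64
x(s) = (12 + s)/(-64 + s) (x(s) = (s + 12)/(s - 64) = (12 + s)/(-64 + s))
(-9025 - 1*(-9343))/(-35765) + (-3*(-495))/q(x(7)) = (-9025 - 1*(-9343))/(-35765) + (-3*(-495))/(((12 + 7)/(-64 + 7))²) = (-9025 + 9343)*(-1/35765) + 1485/((19/(-57))²) = 318*(-1/35765) + 1485/((-1/57*19)²) = -318/35765 + 1485/((-⅓)²) = -318/35765 + 1485/(⅑) = -318/35765 + 1485*9 = -318/35765 + 13365 = 477998907/35765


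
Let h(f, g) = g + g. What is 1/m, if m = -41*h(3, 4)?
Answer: -1/328 ≈ -0.0030488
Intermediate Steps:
h(f, g) = 2*g
m = -328 (m = -82*4 = -41*8 = -328)
1/m = 1/(-328) = -1/328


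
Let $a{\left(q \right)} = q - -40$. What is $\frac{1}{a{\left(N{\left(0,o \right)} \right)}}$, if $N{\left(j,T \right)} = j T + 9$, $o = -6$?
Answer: $\frac{1}{49} \approx 0.020408$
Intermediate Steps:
$N{\left(j,T \right)} = 9 + T j$ ($N{\left(j,T \right)} = T j + 9 = 9 + T j$)
$a{\left(q \right)} = 40 + q$ ($a{\left(q \right)} = q + 40 = 40 + q$)
$\frac{1}{a{\left(N{\left(0,o \right)} \right)}} = \frac{1}{40 + \left(9 - 0\right)} = \frac{1}{40 + \left(9 + 0\right)} = \frac{1}{40 + 9} = \frac{1}{49}$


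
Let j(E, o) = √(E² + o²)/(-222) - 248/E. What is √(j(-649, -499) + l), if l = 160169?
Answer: √(3324871327242564 - 93506622*√670202)/144078 ≈ 400.21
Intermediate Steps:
j(E, o) = -248/E - √(E² + o²)/222 (j(E, o) = √(E² + o²)*(-1/222) - 248/E = -√(E² + o²)/222 - 248/E = -248/E - √(E² + o²)/222)
√(j(-649, -499) + l) = √((-248/(-649) - √((-649)² + (-499)²)/222) + 160169) = √((-248*(-1/649) - √(421201 + 249001)/222) + 160169) = √((248/649 - √670202/222) + 160169) = √(103949929/649 - √670202/222)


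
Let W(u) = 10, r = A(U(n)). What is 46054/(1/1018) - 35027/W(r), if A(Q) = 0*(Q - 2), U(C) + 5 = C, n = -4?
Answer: 468794693/10 ≈ 4.6879e+7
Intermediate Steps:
U(C) = -5 + C
A(Q) = 0 (A(Q) = 0*(-2 + Q) = 0)
r = 0
46054/(1/1018) - 35027/W(r) = 46054/(1/1018) - 35027/10 = 46054/(1/1018) - 35027*⅒ = 46054*1018 - 35027/10 = 46882972 - 35027/10 = 468794693/10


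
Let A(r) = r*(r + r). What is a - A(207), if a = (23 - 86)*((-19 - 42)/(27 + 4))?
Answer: -2652795/31 ≈ -85574.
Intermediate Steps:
A(r) = 2*r² (A(r) = r*(2*r) = 2*r²)
a = 3843/31 (a = -(-3843)/31 = -63*(-61/31) = 3843/31 ≈ 123.97)
a - A(207) = 3843/31 - 2*207² = 3843/31 - 2*42849 = 3843/31 - 1*85698 = 3843/31 - 85698 = -2652795/31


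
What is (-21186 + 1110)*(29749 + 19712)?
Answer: -992979036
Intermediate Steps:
(-21186 + 1110)*(29749 + 19712) = -20076*49461 = -992979036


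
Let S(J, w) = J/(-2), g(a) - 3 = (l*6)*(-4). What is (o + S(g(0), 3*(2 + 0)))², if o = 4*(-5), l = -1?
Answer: 4489/4 ≈ 1122.3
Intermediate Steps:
o = -20
g(a) = 27 (g(a) = 3 - 1*6*(-4) = 3 - 6*(-4) = 3 + 24 = 27)
S(J, w) = -J/2 (S(J, w) = J*(-½) = -J/2)
(o + S(g(0), 3*(2 + 0)))² = (-20 - ½*27)² = (-20 - 27/2)² = (-67/2)² = 4489/4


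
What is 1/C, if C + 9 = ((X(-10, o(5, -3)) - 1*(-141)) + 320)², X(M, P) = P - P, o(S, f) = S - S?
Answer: 1/212512 ≈ 4.7056e-6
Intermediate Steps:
o(S, f) = 0
X(M, P) = 0
C = 212512 (C = -9 + ((0 - 1*(-141)) + 320)² = -9 + ((0 + 141) + 320)² = -9 + (141 + 320)² = -9 + 461² = -9 + 212521 = 212512)
1/C = 1/212512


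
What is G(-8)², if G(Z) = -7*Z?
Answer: 3136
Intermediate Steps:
G(-8)² = (-7*(-8))² = 56² = 3136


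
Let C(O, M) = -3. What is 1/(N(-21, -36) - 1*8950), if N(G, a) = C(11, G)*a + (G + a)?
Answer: -1/8899 ≈ -0.00011237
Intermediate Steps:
N(G, a) = G - 2*a (N(G, a) = -3*a + (G + a) = G - 2*a)
1/(N(-21, -36) - 1*8950) = 1/((-21 - 2*(-36)) - 1*8950) = 1/((-21 + 72) - 8950) = 1/(51 - 8950) = 1/(-8899) = -1/8899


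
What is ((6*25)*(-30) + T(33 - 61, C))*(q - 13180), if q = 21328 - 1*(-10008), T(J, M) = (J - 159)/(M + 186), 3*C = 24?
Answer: -7926791586/97 ≈ -8.1720e+7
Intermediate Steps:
C = 8 (C = (⅓)*24 = 8)
T(J, M) = (-159 + J)/(186 + M)
q = 31336 (q = 21328 + 10008 = 31336)
((6*25)*(-30) + T(33 - 61, C))*(q - 13180) = ((6*25)*(-30) + (-159 + (33 - 61))/(186 + 8))*(31336 - 13180) = (150*(-30) + (-159 - 28)/194)*18156 = (-4500 + (1/194)*(-187))*18156 = (-4500 - 187/194)*18156 = -873187/194*18156 = -7926791586/97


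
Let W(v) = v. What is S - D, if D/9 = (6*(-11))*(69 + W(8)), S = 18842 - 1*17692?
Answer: 46888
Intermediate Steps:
S = 1150 (S = 18842 - 17692 = 1150)
D = -45738 (D = 9*((6*(-11))*(69 + 8)) = 9*(-66*77) = 9*(-5082) = -45738)
S - D = 1150 - 1*(-45738) = 1150 + 45738 = 46888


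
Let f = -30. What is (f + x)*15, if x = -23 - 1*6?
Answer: -885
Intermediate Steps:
x = -29 (x = -23 - 6 = -29)
(f + x)*15 = (-30 - 29)*15 = -59*15 = -885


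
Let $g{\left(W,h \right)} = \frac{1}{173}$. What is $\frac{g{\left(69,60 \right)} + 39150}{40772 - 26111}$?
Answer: $\frac{6772951}{2536353} \approx 2.6703$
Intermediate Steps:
$g{\left(W,h \right)} = \frac{1}{173}$
$\frac{g{\left(69,60 \right)} + 39150}{40772 - 26111} = \frac{\frac{1}{173} + 39150}{40772 - 26111} = \frac{6772951}{173 \cdot 14661} = \frac{6772951}{173} \cdot \frac{1}{14661} = \frac{6772951}{2536353}$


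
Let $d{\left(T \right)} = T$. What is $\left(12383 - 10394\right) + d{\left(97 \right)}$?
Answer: $2086$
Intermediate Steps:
$\left(12383 - 10394\right) + d{\left(97 \right)} = \left(12383 - 10394\right) + 97 = 1989 + 97 = 2086$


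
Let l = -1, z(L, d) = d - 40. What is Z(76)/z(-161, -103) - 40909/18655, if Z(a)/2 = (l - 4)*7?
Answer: -349549/205205 ≈ -1.7034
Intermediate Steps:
z(L, d) = -40 + d
Z(a) = -70 (Z(a) = 2*((-1 - 4)*7) = 2*(-5*7) = 2*(-35) = -70)
Z(76)/z(-161, -103) - 40909/18655 = -70/(-40 - 103) - 40909/18655 = -70/(-143) - 40909*1/18655 = -70*(-1/143) - 40909/18655 = 70/143 - 40909/18655 = -349549/205205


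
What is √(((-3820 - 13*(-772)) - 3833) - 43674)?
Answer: I*√41291 ≈ 203.2*I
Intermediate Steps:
√(((-3820 - 13*(-772)) - 3833) - 43674) = √(((-3820 + 10036) - 3833) - 43674) = √((6216 - 3833) - 43674) = √(2383 - 43674) = √(-41291) = I*√41291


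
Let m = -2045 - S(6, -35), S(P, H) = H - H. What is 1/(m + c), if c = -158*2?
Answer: -1/2361 ≈ -0.00042355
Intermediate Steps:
S(P, H) = 0
m = -2045 (m = -2045 - 1*0 = -2045 + 0 = -2045)
c = -316
1/(m + c) = 1/(-2045 - 316) = 1/(-2361) = -1/2361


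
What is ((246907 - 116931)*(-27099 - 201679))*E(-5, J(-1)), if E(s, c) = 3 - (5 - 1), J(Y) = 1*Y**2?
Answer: 29735649328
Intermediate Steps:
J(Y) = Y**2
E(s, c) = -1 (E(s, c) = 3 - 1*4 = 3 - 4 = -1)
((246907 - 116931)*(-27099 - 201679))*E(-5, J(-1)) = ((246907 - 116931)*(-27099 - 201679))*(-1) = (129976*(-228778))*(-1) = -29735649328*(-1) = 29735649328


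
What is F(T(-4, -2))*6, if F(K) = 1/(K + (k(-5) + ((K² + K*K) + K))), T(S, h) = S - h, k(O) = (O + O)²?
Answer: 3/52 ≈ 0.057692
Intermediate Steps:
k(O) = 4*O² (k(O) = (2*O)² = 4*O²)
F(K) = 1/(100 + 2*K + 2*K²) (F(K) = 1/(K + (4*(-5)² + ((K² + K*K) + K))) = 1/(K + (4*25 + ((K² + K²) + K))) = 1/(K + (100 + (2*K² + K))) = 1/(K + (100 + (K + 2*K²))) = 1/(K + (100 + K + 2*K²)) = 1/(100 + 2*K + 2*K²))
F(T(-4, -2))*6 = (1/(2*(50 + (-4 - 1*(-2)) + (-4 - 1*(-2))²)))*6 = (1/(2*(50 + (-4 + 2) + (-4 + 2)²)))*6 = (1/(2*(50 - 2 + (-2)²)))*6 = (1/(2*(50 - 2 + 4)))*6 = ((½)/52)*6 = ((½)*(1/52))*6 = (1/104)*6 = 3/52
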